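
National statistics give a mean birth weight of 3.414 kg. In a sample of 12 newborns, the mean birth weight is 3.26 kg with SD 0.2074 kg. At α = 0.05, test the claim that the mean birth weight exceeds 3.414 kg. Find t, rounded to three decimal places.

H0: μ = 3.414; H1: μ > 3.414 (one-sample t-test, right-tailed).
t = (x̄ − μ₀)/(s/√n) = (3.26 − 3.414)/(0.2074/√12) = -2.572
df = n − 1 = 11
p-value = P(T ≥ -2.572) ≈ 0.9870
Since p ≈ 0.9870 > α = 0.05, fail to reject H0; the evidence is not statistically significant.

-2.572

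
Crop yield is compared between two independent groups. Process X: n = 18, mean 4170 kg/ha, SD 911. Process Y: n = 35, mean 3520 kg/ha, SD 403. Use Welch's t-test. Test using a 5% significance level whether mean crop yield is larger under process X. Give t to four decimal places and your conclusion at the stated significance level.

Let group 1 = process X, group 2 = process Y. H0: μ_1 = μ_2; H1: μ_1 > μ_2 (Welch's two-sample t-test, right-tailed).
t = (x̄_1 − x̄_2)/√(s_1²/n_1 + s_2²/n_2) = (4170 − 3520)/√(911²/18 + 403²/35) = 2.8854
Welch–Satterthwaite df ≈ 20.49
p-value = P(T ≥ 2.8854) ≈ 0.0045
Since p ≈ 0.0045 < α = 0.05, reject H0; the data support H1.

t = 2.8854; reject H0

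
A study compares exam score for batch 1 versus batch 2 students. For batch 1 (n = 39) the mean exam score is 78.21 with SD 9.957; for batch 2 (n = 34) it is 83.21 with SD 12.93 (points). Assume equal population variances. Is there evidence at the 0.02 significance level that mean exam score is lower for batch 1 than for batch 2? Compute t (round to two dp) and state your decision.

t = -1.86; fail to reject H0

Let group 1 = batch 1, group 2 = batch 2. H0: μ_1 = μ_2; H1: μ_1 < μ_2 (two-sample pooled-variance t-test, left-tailed).
s_p² = [(39−1)·9.957² + (34−1)·12.93²]/(39+34−2) = 130.767
t = (78.21 − 83.21)/√[130.767·(1/39 + 1/34)] = -1.86
df = n₁ + n₂ − 2 = 71
p-value = P(T ≤ -1.86) ≈ 0.0333
Since p ≈ 0.0333 > α = 0.02, fail to reject H0; the data do not provide sufficient evidence against H0.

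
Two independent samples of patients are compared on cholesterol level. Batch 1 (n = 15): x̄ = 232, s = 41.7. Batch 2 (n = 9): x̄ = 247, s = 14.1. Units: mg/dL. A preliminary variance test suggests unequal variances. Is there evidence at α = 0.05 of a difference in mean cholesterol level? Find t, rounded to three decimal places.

Let group 1 = batch 1, group 2 = batch 2. H0: μ_1 = μ_2; H1: μ_1 ≠ μ_2 (Welch's two-sample t-test, two-sided).
t = (x̄_1 − x̄_2)/√(s_1²/n_1 + s_2²/n_2) = (232 − 247)/√(41.7²/15 + 14.1²/9) = -1.277
Welch–Satterthwaite df ≈ 18.66
Two-sided p-value ≈ 0.2173
Since p ≈ 0.2173 > α = 0.05, fail to reject H0; the evidence is not statistically significant.

-1.277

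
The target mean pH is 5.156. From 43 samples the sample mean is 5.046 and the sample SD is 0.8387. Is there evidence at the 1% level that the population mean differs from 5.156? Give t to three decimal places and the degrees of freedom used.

H0: μ = 5.156; H1: μ ≠ 5.156 (one-sample t-test, two-sided).
t = (x̄ − μ₀)/(s/√n) = (5.046 − 5.156)/(0.8387/√43) = -0.860
df = n − 1 = 42
Two-sided p-value ≈ 0.395
Since p ≈ 0.395 > α = 0.01, fail to reject H0; the data do not provide sufficient evidence against H0.

t = -0.860, df = 42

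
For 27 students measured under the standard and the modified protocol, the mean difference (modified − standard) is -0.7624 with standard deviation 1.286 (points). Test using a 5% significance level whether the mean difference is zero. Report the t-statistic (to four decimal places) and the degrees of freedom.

t = -3.0805, df = 26

H0: μ_d = 0; H1: μ_d ≠ 0 (paired t-test on the differences, two-sided).
t = d̄/(s_d/√n) = -0.7624/(1.286/√27) = -3.0805
df = n − 1 = 26
Two-sided p-value ≈ 0.005
Since p ≈ 0.005 < α = 0.05, reject H0; the evidence is statistically significant.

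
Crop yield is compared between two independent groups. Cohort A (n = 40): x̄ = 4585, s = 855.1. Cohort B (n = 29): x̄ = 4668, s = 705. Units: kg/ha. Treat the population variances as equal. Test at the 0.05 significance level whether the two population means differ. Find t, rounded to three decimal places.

Let group 1 = cohort A, group 2 = cohort B. H0: μ_1 = μ_2; H1: μ_1 ≠ μ_2 (two-sample pooled-variance t-test, two-sided).
s_p² = [(40−1)·855.1² + (29−1)·705²]/(40+29−2) = 633333
t = (4585 − 4668)/√[633333·(1/40 + 1/29)] = -0.428
df = n₁ + n₂ − 2 = 67
Two-sided p-value ≈ 0.670
Since p ≈ 0.670 > α = 0.05, fail to reject H0; the data do not provide sufficient evidence against H0.

-0.428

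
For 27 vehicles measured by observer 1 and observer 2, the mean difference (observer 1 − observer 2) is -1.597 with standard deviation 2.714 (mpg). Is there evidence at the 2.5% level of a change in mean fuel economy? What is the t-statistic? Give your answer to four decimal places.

H0: μ_d = 0; H1: μ_d ≠ 0 (paired t-test on the differences, two-sided).
t = d̄/(s_d/√n) = -1.597/(2.714/√27) = -3.0576
df = n − 1 = 26
Two-sided p-value ≈ 0.005
Since p ≈ 0.005 < α = 0.025, reject H0; the evidence is statistically significant.

-3.0576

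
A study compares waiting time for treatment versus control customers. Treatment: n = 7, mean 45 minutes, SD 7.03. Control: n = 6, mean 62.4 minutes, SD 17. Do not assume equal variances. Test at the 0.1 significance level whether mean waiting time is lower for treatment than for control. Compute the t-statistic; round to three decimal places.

Let group 1 = treatment, group 2 = control. H0: μ_1 = μ_2; H1: μ_1 < μ_2 (Welch's two-sample t-test, left-tailed).
t = (x̄_1 − x̄_2)/√(s_1²/n_1 + s_2²/n_2) = (45 − 62.4)/√(7.03²/7 + 17²/6) = -2.341
Welch–Satterthwaite df ≈ 6.46
p-value = P(T ≤ -2.341) ≈ 0.0274
Since p ≈ 0.0274 < α = 0.1, reject H0; the evidence is statistically significant.

-2.341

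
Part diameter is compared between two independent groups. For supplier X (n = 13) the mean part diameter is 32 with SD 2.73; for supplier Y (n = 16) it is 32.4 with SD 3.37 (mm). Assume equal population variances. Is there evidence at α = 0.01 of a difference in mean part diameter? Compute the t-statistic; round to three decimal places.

-0.345

Let group 1 = supplier X, group 2 = supplier Y. H0: μ_1 = μ_2; H1: μ_1 ≠ μ_2 (two-sample pooled-variance t-test, two-sided).
s_p² = [(13−1)·2.73² + (16−1)·3.37²]/(13+16−2) = 9.62179
t = (32 − 32.4)/√[9.62179·(1/13 + 1/16)] = -0.345
df = n₁ + n₂ − 2 = 27
Two-sided p-value ≈ 0.7325
Since p ≈ 0.7325 > α = 0.01, fail to reject H0; the data do not provide sufficient evidence against H0.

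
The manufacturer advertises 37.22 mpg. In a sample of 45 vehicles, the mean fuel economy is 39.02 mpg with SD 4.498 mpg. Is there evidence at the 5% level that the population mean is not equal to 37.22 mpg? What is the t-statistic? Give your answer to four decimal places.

2.6845

H0: μ = 37.22; H1: μ ≠ 37.22 (one-sample t-test, two-sided).
t = (x̄ − μ₀)/(s/√n) = (39.02 − 37.22)/(4.498/√45) = 2.6845
df = n − 1 = 44
Two-sided p-value ≈ 0.010
Since p ≈ 0.010 < α = 0.05, reject H0; the evidence is statistically significant.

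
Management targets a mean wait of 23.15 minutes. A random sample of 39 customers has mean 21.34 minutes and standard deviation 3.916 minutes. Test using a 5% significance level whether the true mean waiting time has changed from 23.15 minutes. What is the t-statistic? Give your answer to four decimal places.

-2.8865

H0: μ = 23.15; H1: μ ≠ 23.15 (one-sample t-test, two-sided).
t = (x̄ − μ₀)/(s/√n) = (21.34 − 23.15)/(3.916/√39) = -2.8865
df = n − 1 = 38
Two-sided p-value ≈ 0.006
Since p ≈ 0.006 < α = 0.05, reject H0; the evidence is statistically significant.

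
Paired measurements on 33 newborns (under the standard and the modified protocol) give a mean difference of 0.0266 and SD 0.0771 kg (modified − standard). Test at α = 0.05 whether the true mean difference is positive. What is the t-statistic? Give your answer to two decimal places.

1.98

H0: μ_d = 0; H1: μ_d > 0 (paired t-test on the differences, right-tailed).
t = d̄/(s_d/√n) = 0.0266/(0.0771/√33) = 1.98
df = n − 1 = 32
p-value = P(T ≥ 1.98) ≈ 0.028
Since p ≈ 0.028 < α = 0.05, reject H0; the data support H1.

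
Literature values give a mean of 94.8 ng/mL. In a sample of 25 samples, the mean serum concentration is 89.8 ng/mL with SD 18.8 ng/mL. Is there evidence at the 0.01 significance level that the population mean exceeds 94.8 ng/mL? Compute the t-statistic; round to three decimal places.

-1.330

H0: μ = 94.8; H1: μ > 94.8 (one-sample t-test, right-tailed).
t = (x̄ − μ₀)/(s/√n) = (89.8 − 94.8)/(18.8/√25) = -1.330
df = n − 1 = 24
p-value = P(T ≥ -1.330) ≈ 0.902
Since p ≈ 0.902 > α = 0.01, fail to reject H0; the data do not provide sufficient evidence against H0.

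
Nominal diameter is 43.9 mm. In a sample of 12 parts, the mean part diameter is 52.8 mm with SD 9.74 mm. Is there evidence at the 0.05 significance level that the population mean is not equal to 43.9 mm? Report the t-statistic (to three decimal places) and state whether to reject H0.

t = 3.165; reject H0

H0: μ = 43.9; H1: μ ≠ 43.9 (one-sample t-test, two-sided).
t = (x̄ − μ₀)/(s/√n) = (52.8 − 43.9)/(9.74/√12) = 3.165
df = n − 1 = 11
Two-sided p-value ≈ 0.0090
Since p ≈ 0.0090 < α = 0.05, reject H0; the data support H1.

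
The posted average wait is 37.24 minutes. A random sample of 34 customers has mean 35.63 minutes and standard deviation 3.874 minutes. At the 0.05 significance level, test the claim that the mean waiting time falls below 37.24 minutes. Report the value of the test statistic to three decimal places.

H0: μ = 37.24; H1: μ < 37.24 (one-sample t-test, left-tailed).
t = (x̄ − μ₀)/(s/√n) = (35.63 − 37.24)/(3.874/√34) = -2.423
df = n − 1 = 33
p-value = P(T ≤ -2.423) ≈ 0.0105
Since p ≈ 0.0105 < α = 0.05, reject H0; the evidence is statistically significant.

-2.423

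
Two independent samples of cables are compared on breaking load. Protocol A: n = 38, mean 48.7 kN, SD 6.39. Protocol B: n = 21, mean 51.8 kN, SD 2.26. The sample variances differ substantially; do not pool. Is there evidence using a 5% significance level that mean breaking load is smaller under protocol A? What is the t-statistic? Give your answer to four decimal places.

Let group 1 = protocol A, group 2 = protocol B. H0: μ_1 = μ_2; H1: μ_1 < μ_2 (Welch's two-sample t-test, left-tailed).
t = (x̄_1 − x̄_2)/√(s_1²/n_1 + s_2²/n_2) = (48.7 − 51.8)/√(6.39²/38 + 2.26²/21) = -2.7005
Welch–Satterthwaite df ≈ 50.83
p-value = P(T ≤ -2.7005) ≈ 0.005
Since p ≈ 0.005 < α = 0.05, reject H0; the evidence is statistically significant.

-2.7005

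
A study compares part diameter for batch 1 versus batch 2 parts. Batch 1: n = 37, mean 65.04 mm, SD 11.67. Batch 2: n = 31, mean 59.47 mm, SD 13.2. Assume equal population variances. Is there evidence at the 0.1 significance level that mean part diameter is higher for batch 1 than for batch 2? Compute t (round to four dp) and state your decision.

Let group 1 = batch 1, group 2 = batch 2. H0: μ_1 = μ_2; H1: μ_1 > μ_2 (two-sample pooled-variance t-test, right-tailed).
s_p² = [(37−1)·11.67² + (31−1)·13.2²]/(37+31−2) = 153.485
t = (65.04 − 59.47)/√[153.485·(1/37 + 1/31)] = 1.8465
df = n₁ + n₂ − 2 = 66
p-value = P(T ≥ 1.8465) ≈ 0.035
Since p ≈ 0.035 < α = 0.1, reject H0; the evidence is statistically significant.

t = 1.8465; reject H0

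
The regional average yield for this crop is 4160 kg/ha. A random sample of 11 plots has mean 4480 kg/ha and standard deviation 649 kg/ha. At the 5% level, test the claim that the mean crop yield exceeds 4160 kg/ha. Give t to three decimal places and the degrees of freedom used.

H0: μ = 4160; H1: μ > 4160 (one-sample t-test, right-tailed).
t = (x̄ − μ₀)/(s/√n) = (4480 − 4160)/(649/√11) = 1.635
df = n − 1 = 10
p-value = P(T ≥ 1.635) ≈ 0.067
Since p ≈ 0.067 > α = 0.05, fail to reject H0; the evidence is not statistically significant.

t = 1.635, df = 10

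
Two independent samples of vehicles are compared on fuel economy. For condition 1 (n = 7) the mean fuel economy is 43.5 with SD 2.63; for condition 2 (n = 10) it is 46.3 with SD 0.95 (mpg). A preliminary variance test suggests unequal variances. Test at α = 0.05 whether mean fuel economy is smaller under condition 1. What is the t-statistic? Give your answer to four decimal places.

Let group 1 = condition 1, group 2 = condition 2. H0: μ_1 = μ_2; H1: μ_1 < μ_2 (Welch's two-sample t-test, left-tailed).
t = (x̄_1 − x̄_2)/√(s_1²/n_1 + s_2²/n_2) = (43.5 − 46.3)/√(2.63²/7 + 0.95²/10) = -2.6963
Welch–Satterthwaite df ≈ 7.11
p-value = P(T ≤ -2.6963) ≈ 0.015
Since p ≈ 0.015 < α = 0.05, reject H0; the evidence is statistically significant.

-2.6963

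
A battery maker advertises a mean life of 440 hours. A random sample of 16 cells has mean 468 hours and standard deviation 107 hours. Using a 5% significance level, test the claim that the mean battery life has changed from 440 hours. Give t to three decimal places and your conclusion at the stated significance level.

H0: μ = 440; H1: μ ≠ 440 (one-sample t-test, two-sided).
t = (x̄ − μ₀)/(s/√n) = (468 − 440)/(107/√16) = 1.047
df = n − 1 = 15
Two-sided p-value ≈ 0.312
Since p ≈ 0.312 > α = 0.05, fail to reject H0; the evidence is not statistically significant.

t = 1.047; fail to reject H0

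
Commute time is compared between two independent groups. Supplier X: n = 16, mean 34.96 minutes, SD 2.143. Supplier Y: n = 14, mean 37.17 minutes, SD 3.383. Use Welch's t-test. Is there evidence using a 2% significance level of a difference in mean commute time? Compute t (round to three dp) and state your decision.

Let group 1 = supplier X, group 2 = supplier Y. H0: μ_1 = μ_2; H1: μ_1 ≠ μ_2 (Welch's two-sample t-test, two-sided).
t = (x̄_1 − x̄_2)/√(s_1²/n_1 + s_2²/n_2) = (34.96 − 37.17)/√(2.143²/16 + 3.383²/14) = -2.103
Welch–Satterthwaite df ≈ 21.44
Two-sided p-value ≈ 0.047
Since p ≈ 0.047 > α = 0.02, fail to reject H0; the evidence is not statistically significant.

t = -2.103; fail to reject H0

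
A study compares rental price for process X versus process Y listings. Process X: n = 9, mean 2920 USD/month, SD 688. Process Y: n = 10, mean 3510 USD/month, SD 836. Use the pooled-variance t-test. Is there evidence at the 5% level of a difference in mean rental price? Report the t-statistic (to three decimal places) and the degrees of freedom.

t = -1.668, df = 17

Let group 1 = process X, group 2 = process Y. H0: μ_1 = μ_2; H1: μ_1 ≠ μ_2 (two-sample pooled-variance t-test, two-sided).
s_p² = [(9−1)·688² + (10−1)·836²]/(9+10−2) = 592754
t = (2920 − 3510)/√[592754·(1/9 + 1/10)] = -1.668
df = n₁ + n₂ − 2 = 17
Two-sided p-value ≈ 0.1137
Since p ≈ 0.1137 > α = 0.05, fail to reject H0; the evidence is not statistically significant.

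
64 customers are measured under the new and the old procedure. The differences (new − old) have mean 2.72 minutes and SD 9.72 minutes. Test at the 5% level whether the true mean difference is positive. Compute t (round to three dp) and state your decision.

H0: μ_d = 0; H1: μ_d > 0 (paired t-test on the differences, right-tailed).
t = d̄/(s_d/√n) = 2.72/(9.72/√64) = 2.239
df = n − 1 = 63
p-value = P(T ≥ 2.239) ≈ 0.014
Since p ≈ 0.014 < α = 0.05, reject H0; the evidence is statistically significant.

t = 2.239; reject H0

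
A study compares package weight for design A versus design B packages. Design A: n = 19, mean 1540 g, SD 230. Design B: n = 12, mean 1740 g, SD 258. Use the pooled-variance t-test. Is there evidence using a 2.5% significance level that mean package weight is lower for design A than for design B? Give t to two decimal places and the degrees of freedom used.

Let group 1 = design A, group 2 = design B. H0: μ_1 = μ_2; H1: μ_1 < μ_2 (two-sample pooled-variance t-test, left-tailed).
s_p² = [(19−1)·230² + (12−1)·258²]/(19+12−2) = 58082.9
t = (1540 − 1740)/√[58082.9·(1/19 + 1/12)] = -2.25
df = n₁ + n₂ − 2 = 29
p-value = P(T ≤ -2.25) ≈ 0.016
Since p ≈ 0.016 < α = 0.025, reject H0; the evidence is statistically significant.

t = -2.25, df = 29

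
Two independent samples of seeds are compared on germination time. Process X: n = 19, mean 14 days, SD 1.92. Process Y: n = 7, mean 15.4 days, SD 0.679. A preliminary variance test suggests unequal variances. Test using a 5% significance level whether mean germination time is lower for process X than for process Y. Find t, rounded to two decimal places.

Let group 1 = process X, group 2 = process Y. H0: μ_1 = μ_2; H1: μ_1 < μ_2 (Welch's two-sample t-test, left-tailed).
t = (x̄_1 − x̄_2)/√(s_1²/n_1 + s_2²/n_2) = (14 − 15.4)/√(1.92²/19 + 0.679²/7) = -2.75
Welch–Satterthwaite df ≈ 24.00
p-value = P(T ≤ -2.75) ≈ 0.0056
Since p ≈ 0.0056 < α = 0.05, reject H0; the evidence is statistically significant.

-2.75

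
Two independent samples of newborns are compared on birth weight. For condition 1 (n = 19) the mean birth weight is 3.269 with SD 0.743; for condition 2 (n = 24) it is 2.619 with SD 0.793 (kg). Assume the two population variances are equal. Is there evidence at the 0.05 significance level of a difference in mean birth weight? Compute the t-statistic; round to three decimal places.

2.744

Let group 1 = condition 1, group 2 = condition 2. H0: μ_1 = μ_2; H1: μ_1 ≠ μ_2 (two-sample pooled-variance t-test, two-sided).
s_p² = [(19−1)·0.743² + (24−1)·0.793²]/(19+24−2) = 0.595132
t = (3.269 − 2.619)/√[0.595132·(1/19 + 1/24)] = 2.744
df = n₁ + n₂ − 2 = 41
Two-sided p-value ≈ 0.009
Since p ≈ 0.009 < α = 0.05, reject H0; the data support H1.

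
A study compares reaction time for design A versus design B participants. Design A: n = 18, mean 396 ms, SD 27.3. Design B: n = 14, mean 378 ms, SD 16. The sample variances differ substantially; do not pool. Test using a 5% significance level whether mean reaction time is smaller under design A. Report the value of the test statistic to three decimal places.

2.330

Let group 1 = design A, group 2 = design B. H0: μ_1 = μ_2; H1: μ_1 < μ_2 (Welch's two-sample t-test, left-tailed).
t = (x̄_1 − x̄_2)/√(s_1²/n_1 + s_2²/n_2) = (396 − 378)/√(27.3²/18 + 16²/14) = 2.330
Welch–Satterthwaite df ≈ 28.15
p-value = P(T ≤ 2.330) ≈ 0.986
Since p ≈ 0.986 > α = 0.05, fail to reject H0; the evidence is not statistically significant.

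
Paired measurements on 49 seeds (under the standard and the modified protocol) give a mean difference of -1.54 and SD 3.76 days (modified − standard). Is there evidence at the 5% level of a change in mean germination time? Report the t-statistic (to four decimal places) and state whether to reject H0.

t = -2.8670; reject H0

H0: μ_d = 0; H1: μ_d ≠ 0 (paired t-test on the differences, two-sided).
t = d̄/(s_d/√n) = -1.54/(3.76/√49) = -2.8670
df = n − 1 = 48
Two-sided p-value ≈ 0.0061
Since p ≈ 0.0061 < α = 0.05, reject H0; the data support H1.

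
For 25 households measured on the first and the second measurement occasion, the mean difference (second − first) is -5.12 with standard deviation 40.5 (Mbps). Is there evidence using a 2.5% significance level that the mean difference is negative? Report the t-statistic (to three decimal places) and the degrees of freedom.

t = -0.632, df = 24

H0: μ_d = 0; H1: μ_d < 0 (paired t-test on the differences, left-tailed).
t = d̄/(s_d/√n) = -5.12/(40.5/√25) = -0.632
df = n − 1 = 24
p-value = P(T ≤ -0.632) ≈ 0.2666
Since p ≈ 0.2666 > α = 0.025, fail to reject H0; the data do not provide sufficient evidence against H0.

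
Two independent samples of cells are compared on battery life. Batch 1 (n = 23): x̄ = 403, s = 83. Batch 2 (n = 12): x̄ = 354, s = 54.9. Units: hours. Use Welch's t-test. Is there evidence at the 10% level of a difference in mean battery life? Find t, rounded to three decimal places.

Let group 1 = batch 1, group 2 = batch 2. H0: μ_1 = μ_2; H1: μ_1 ≠ μ_2 (Welch's two-sample t-test, two-sided).
t = (x̄_1 − x̄_2)/√(s_1²/n_1 + s_2²/n_2) = (403 − 354)/√(83²/23 + 54.9²/12) = 2.088
Welch–Satterthwaite df ≈ 30.90
Two-sided p-value ≈ 0.0451
Since p ≈ 0.0451 < α = 0.1, reject H0; the evidence is statistically significant.

2.088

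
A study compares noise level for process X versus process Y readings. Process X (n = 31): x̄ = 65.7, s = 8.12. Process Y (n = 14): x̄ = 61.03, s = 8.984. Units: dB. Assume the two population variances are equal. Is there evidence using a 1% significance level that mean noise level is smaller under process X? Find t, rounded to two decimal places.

1.73

Let group 1 = process X, group 2 = process Y. H0: μ_1 = μ_2; H1: μ_1 < μ_2 (two-sample pooled-variance t-test, left-tailed).
s_p² = [(31−1)·8.12² + (14−1)·8.984²]/(31+14−2) = 70.4021
t = (65.7 − 61.03)/√[70.4021·(1/31 + 1/14)] = 1.73
df = n₁ + n₂ − 2 = 43
p-value = P(T ≤ 1.73) ≈ 0.954
Since p ≈ 0.954 > α = 0.01, fail to reject H0; the evidence is not statistically significant.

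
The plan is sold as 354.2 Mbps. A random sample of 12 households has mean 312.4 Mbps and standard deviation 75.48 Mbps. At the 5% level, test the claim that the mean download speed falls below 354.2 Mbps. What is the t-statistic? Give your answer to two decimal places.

-1.92

H0: μ = 354.2; H1: μ < 354.2 (one-sample t-test, left-tailed).
t = (x̄ − μ₀)/(s/√n) = (312.4 − 354.2)/(75.48/√12) = -1.92
df = n − 1 = 11
p-value = P(T ≤ -1.92) ≈ 0.041
Since p ≈ 0.041 < α = 0.05, reject H0; the evidence is statistically significant.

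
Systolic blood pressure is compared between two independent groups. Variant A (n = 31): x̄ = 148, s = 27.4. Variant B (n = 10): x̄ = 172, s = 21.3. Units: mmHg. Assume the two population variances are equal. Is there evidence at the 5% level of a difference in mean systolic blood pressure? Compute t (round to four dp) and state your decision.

t = -2.5266; reject H0

Let group 1 = variant A, group 2 = variant B. H0: μ_1 = μ_2; H1: μ_1 ≠ μ_2 (two-sample pooled-variance t-test, two-sided).
s_p² = [(31−1)·27.4² + (10−1)·21.3²]/(31+10−2) = 682.205
t = (148 − 172)/√[682.205·(1/31 + 1/10)] = -2.5266
df = n₁ + n₂ − 2 = 39
Two-sided p-value ≈ 0.0157
Since p ≈ 0.0157 < α = 0.05, reject H0; the evidence is statistically significant.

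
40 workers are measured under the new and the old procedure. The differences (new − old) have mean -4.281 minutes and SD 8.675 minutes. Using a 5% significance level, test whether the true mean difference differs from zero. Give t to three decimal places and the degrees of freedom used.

t = -3.121, df = 39

H0: μ_d = 0; H1: μ_d ≠ 0 (paired t-test on the differences, two-sided).
t = d̄/(s_d/√n) = -4.281/(8.675/√40) = -3.121
df = n − 1 = 39
Two-sided p-value ≈ 0.003
Since p ≈ 0.003 < α = 0.05, reject H0; the data support H1.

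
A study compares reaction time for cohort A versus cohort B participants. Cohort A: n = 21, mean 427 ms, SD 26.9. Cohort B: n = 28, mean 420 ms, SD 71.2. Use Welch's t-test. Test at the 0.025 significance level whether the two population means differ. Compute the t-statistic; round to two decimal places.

0.48

Let group 1 = cohort A, group 2 = cohort B. H0: μ_1 = μ_2; H1: μ_1 ≠ μ_2 (Welch's two-sample t-test, two-sided).
t = (x̄_1 − x̄_2)/√(s_1²/n_1 + s_2²/n_2) = (427 − 420)/√(26.9²/21 + 71.2²/28) = 0.48
Welch–Satterthwaite df ≈ 36.47
Two-sided p-value ≈ 0.636
Since p ≈ 0.636 > α = 0.025, fail to reject H0; the data do not provide sufficient evidence against H0.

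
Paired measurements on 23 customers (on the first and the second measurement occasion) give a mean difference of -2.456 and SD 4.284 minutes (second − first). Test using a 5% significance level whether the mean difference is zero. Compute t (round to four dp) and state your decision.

H0: μ_d = 0; H1: μ_d ≠ 0 (paired t-test on the differences, two-sided).
t = d̄/(s_d/√n) = -2.456/(4.284/√23) = -2.7494
df = n − 1 = 22
Two-sided p-value ≈ 0.0117
Since p ≈ 0.0117 < α = 0.05, reject H0; the data support H1.

t = -2.7494; reject H0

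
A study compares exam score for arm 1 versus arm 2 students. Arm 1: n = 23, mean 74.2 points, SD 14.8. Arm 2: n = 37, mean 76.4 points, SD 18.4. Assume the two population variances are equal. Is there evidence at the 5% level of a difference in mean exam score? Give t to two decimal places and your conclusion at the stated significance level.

Let group 1 = arm 1, group 2 = arm 2. H0: μ_1 = μ_2; H1: μ_1 ≠ μ_2 (two-sample pooled-variance t-test, two-sided).
s_p² = [(23−1)·14.8² + (37−1)·18.4²]/(23+37−2) = 293.225
t = (74.2 − 76.4)/√[293.225·(1/23 + 1/37)] = -0.48
df = n₁ + n₂ − 2 = 58
Two-sided p-value ≈ 0.630
Since p ≈ 0.630 > α = 0.05, fail to reject H0; the evidence is not statistically significant.

t = -0.48; fail to reject H0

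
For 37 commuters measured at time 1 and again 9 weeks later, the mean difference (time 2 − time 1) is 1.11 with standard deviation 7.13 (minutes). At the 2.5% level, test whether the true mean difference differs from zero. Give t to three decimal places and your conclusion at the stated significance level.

H0: μ_d = 0; H1: μ_d ≠ 0 (paired t-test on the differences, two-sided).
t = d̄/(s_d/√n) = 1.11/(7.13/√37) = 0.947
df = n − 1 = 36
Two-sided p-value ≈ 0.350
Since p ≈ 0.350 > α = 0.025, fail to reject H0; the data do not provide sufficient evidence against H0.

t = 0.947; fail to reject H0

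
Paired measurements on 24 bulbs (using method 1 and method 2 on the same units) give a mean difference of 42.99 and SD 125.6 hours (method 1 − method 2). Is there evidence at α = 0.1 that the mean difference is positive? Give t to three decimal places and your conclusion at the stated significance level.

H0: μ_d = 0; H1: μ_d > 0 (paired t-test on the differences, right-tailed).
t = d̄/(s_d/√n) = 42.99/(125.6/√24) = 1.677
df = n − 1 = 23
p-value = P(T ≥ 1.677) ≈ 0.0536
Since p ≈ 0.0536 < α = 0.1, reject H0; the evidence is statistically significant.

t = 1.677; reject H0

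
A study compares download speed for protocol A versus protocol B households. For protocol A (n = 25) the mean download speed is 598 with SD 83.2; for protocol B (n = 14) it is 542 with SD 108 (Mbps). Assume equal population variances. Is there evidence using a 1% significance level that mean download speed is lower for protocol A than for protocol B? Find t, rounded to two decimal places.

Let group 1 = protocol A, group 2 = protocol B. H0: μ_1 = μ_2; H1: μ_1 < μ_2 (two-sample pooled-variance t-test, left-tailed).
s_p² = [(25−1)·83.2² + (14−1)·108²]/(25+14−2) = 8588.26
t = (598 − 542)/√[8588.26·(1/25 + 1/14)] = 1.81
df = n₁ + n₂ − 2 = 37
p-value = P(T ≤ 1.81) ≈ 0.961
Since p ≈ 0.961 > α = 0.01, fail to reject H0; the evidence is not statistically significant.

1.81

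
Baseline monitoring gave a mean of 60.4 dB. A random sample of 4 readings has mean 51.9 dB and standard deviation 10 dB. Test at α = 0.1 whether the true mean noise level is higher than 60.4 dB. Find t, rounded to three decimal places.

H0: μ = 60.4; H1: μ > 60.4 (one-sample t-test, right-tailed).
t = (x̄ − μ₀)/(s/√n) = (51.9 − 60.4)/(10/√4) = -1.700
df = n − 1 = 3
p-value = P(T ≥ -1.700) ≈ 0.9062
Since p ≈ 0.9062 > α = 0.1, fail to reject H0; the evidence is not statistically significant.

-1.700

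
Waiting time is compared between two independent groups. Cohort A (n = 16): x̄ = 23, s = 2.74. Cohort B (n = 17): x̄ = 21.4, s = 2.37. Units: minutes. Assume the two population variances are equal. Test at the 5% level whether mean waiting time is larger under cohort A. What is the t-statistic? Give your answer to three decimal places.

Let group 1 = cohort A, group 2 = cohort B. H0: μ_1 = μ_2; H1: μ_1 > μ_2 (two-sample pooled-variance t-test, right-tailed).
s_p² = [(16−1)·2.74² + (17−1)·2.37²]/(16+17−2) = 6.53175
t = (23 − 21.4)/√[6.53175·(1/16 + 1/17)] = 1.797
df = n₁ + n₂ − 2 = 31
p-value = P(T ≥ 1.797) ≈ 0.041
Since p ≈ 0.041 < α = 0.05, reject H0; the data support H1.

1.797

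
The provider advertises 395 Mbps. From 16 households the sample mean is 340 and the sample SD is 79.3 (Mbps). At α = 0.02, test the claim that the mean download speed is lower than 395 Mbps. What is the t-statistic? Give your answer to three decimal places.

-2.774

H0: μ = 395; H1: μ < 395 (one-sample t-test, left-tailed).
t = (x̄ − μ₀)/(s/√n) = (340 − 395)/(79.3/√16) = -2.774
df = n − 1 = 15
p-value = P(T ≤ -2.774) ≈ 0.0071
Since p ≈ 0.0071 < α = 0.02, reject H0; the data support H1.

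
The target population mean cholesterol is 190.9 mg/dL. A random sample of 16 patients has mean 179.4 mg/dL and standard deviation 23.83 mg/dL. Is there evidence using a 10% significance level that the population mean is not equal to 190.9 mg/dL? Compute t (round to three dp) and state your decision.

H0: μ = 190.9; H1: μ ≠ 190.9 (one-sample t-test, two-sided).
t = (x̄ − μ₀)/(s/√n) = (179.4 − 190.9)/(23.83/√16) = -1.930
df = n − 1 = 15
Two-sided p-value ≈ 0.073
Since p ≈ 0.073 < α = 0.1, reject H0; the data support H1.

t = -1.930; reject H0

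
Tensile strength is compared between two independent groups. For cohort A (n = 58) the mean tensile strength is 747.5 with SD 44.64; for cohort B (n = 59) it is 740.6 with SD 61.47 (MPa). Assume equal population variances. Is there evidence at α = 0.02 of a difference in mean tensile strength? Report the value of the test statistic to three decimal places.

0.694

Let group 1 = cohort A, group 2 = cohort B. H0: μ_1 = μ_2; H1: μ_1 ≠ μ_2 (two-sample pooled-variance t-test, two-sided).
s_p² = [(58−1)·44.64² + (59−1)·61.47²]/(58+59−2) = 2893.41
t = (747.5 − 740.6)/√[2893.41·(1/58 + 1/59)] = 0.694
df = n₁ + n₂ − 2 = 115
Two-sided p-value ≈ 0.489
Since p ≈ 0.489 > α = 0.02, fail to reject H0; the data do not provide sufficient evidence against H0.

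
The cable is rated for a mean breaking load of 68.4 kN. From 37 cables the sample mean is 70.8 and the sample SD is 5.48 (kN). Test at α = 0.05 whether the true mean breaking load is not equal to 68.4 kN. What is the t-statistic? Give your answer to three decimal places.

H0: μ = 68.4; H1: μ ≠ 68.4 (one-sample t-test, two-sided).
t = (x̄ − μ₀)/(s/√n) = (70.8 − 68.4)/(5.48/√37) = 2.664
df = n − 1 = 36
Two-sided p-value ≈ 0.011
Since p ≈ 0.011 < α = 0.05, reject H0; the evidence is statistically significant.

2.664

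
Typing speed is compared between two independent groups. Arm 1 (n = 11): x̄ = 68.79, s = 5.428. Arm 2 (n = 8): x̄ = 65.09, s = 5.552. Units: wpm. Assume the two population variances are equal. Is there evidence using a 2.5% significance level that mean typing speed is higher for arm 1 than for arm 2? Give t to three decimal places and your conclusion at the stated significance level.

Let group 1 = arm 1, group 2 = arm 2. H0: μ_1 = μ_2; H1: μ_1 > μ_2 (two-sample pooled-variance t-test, right-tailed).
s_p² = [(11−1)·5.428² + (8−1)·5.552²]/(11+8−2) = 30.0238
t = (68.79 − 65.09)/√[30.0238·(1/11 + 1/8)] = 1.453
df = n₁ + n₂ − 2 = 17
p-value = P(T ≥ 1.453) ≈ 0.0822
Since p ≈ 0.0822 > α = 0.025, fail to reject H0; the evidence is not statistically significant.

t = 1.453; fail to reject H0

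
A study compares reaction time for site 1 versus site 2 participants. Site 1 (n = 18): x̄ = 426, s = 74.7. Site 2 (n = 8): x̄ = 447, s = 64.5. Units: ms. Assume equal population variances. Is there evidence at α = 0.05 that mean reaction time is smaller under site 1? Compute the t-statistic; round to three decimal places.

-0.688

Let group 1 = site 1, group 2 = site 2. H0: μ_1 = μ_2; H1: μ_1 < μ_2 (two-sample pooled-variance t-test, left-tailed).
s_p² = [(18−1)·74.7² + (8−1)·64.5²]/(18+8−2) = 5165.97
t = (426 − 447)/√[5165.97·(1/18 + 1/8)] = -0.688
df = n₁ + n₂ − 2 = 24
p-value = P(T ≤ -0.688) ≈ 0.249
Since p ≈ 0.249 > α = 0.05, fail to reject H0; the data do not provide sufficient evidence against H0.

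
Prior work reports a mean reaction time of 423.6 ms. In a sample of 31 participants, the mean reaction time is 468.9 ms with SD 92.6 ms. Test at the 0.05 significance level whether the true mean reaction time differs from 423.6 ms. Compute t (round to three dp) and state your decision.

t = 2.724; reject H0

H0: μ = 423.6; H1: μ ≠ 423.6 (one-sample t-test, two-sided).
t = (x̄ − μ₀)/(s/√n) = (468.9 − 423.6)/(92.6/√31) = 2.724
df = n − 1 = 30
Two-sided p-value ≈ 0.0107
Since p ≈ 0.0107 < α = 0.05, reject H0; the evidence is statistically significant.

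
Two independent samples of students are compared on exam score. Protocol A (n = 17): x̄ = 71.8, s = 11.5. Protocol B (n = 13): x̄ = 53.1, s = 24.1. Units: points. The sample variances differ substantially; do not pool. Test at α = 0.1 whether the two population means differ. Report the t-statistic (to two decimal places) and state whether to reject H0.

t = 2.58; reject H0

Let group 1 = protocol A, group 2 = protocol B. H0: μ_1 = μ_2; H1: μ_1 ≠ μ_2 (Welch's two-sample t-test, two-sided).
t = (x̄_1 − x̄_2)/√(s_1²/n_1 + s_2²/n_2) = (71.8 − 53.1)/√(11.5²/17 + 24.1²/13) = 2.58
Welch–Satterthwaite df ≈ 16.17
Two-sided p-value ≈ 0.0199
Since p ≈ 0.0199 < α = 0.1, reject H0; the evidence is statistically significant.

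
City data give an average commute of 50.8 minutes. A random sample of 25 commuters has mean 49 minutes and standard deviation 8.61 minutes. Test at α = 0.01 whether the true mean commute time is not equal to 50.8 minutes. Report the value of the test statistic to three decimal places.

-1.045

H0: μ = 50.8; H1: μ ≠ 50.8 (one-sample t-test, two-sided).
t = (x̄ − μ₀)/(s/√n) = (49 − 50.8)/(8.61/√25) = -1.045
df = n − 1 = 24
Two-sided p-value ≈ 0.3063
Since p ≈ 0.3063 > α = 0.01, fail to reject H0; the evidence is not statistically significant.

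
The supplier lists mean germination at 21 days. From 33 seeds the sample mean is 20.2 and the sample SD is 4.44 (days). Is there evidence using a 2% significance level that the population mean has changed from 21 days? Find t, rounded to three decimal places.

-1.035

H0: μ = 21; H1: μ ≠ 21 (one-sample t-test, two-sided).
t = (x̄ − μ₀)/(s/√n) = (20.2 − 21)/(4.44/√33) = -1.035
df = n − 1 = 32
Two-sided p-value ≈ 0.308
Since p ≈ 0.308 > α = 0.02, fail to reject H0; the evidence is not statistically significant.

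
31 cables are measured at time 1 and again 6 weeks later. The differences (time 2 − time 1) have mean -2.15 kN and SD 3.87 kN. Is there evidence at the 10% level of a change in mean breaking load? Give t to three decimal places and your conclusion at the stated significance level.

t = -3.093; reject H0

H0: μ_d = 0; H1: μ_d ≠ 0 (paired t-test on the differences, two-sided).
t = d̄/(s_d/√n) = -2.15/(3.87/√31) = -3.093
df = n − 1 = 30
Two-sided p-value ≈ 0.004
Since p ≈ 0.004 < α = 0.1, reject H0; the data support H1.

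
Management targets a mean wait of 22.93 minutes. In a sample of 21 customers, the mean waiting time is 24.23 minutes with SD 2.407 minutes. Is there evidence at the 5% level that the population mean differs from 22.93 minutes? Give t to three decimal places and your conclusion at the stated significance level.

H0: μ = 22.93; H1: μ ≠ 22.93 (one-sample t-test, two-sided).
t = (x̄ − μ₀)/(s/√n) = (24.23 − 22.93)/(2.407/√21) = 2.475
df = n − 1 = 20
Two-sided p-value ≈ 0.0224
Since p ≈ 0.0224 < α = 0.05, reject H0; the evidence is statistically significant.

t = 2.475; reject H0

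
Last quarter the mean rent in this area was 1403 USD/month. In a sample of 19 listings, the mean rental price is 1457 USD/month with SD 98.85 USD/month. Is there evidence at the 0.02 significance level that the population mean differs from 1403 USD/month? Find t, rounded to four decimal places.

2.3812

H0: μ = 1403; H1: μ ≠ 1403 (one-sample t-test, two-sided).
t = (x̄ − μ₀)/(s/√n) = (1457 − 1403)/(98.85/√19) = 2.3812
df = n − 1 = 18
Two-sided p-value ≈ 0.0285
Since p ≈ 0.0285 > α = 0.02, fail to reject H0; the data do not provide sufficient evidence against H0.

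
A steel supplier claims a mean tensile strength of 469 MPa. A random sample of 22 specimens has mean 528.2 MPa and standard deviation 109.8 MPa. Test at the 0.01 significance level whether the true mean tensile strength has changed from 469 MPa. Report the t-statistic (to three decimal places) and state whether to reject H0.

t = 2.529; fail to reject H0

H0: μ = 469; H1: μ ≠ 469 (one-sample t-test, two-sided).
t = (x̄ − μ₀)/(s/√n) = (528.2 − 469)/(109.8/√22) = 2.529
df = n − 1 = 21
Two-sided p-value ≈ 0.0195
Since p ≈ 0.0195 > α = 0.01, fail to reject H0; the data do not provide sufficient evidence against H0.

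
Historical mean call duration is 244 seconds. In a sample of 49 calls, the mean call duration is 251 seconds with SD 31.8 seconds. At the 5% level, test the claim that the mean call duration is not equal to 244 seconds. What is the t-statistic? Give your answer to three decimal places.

1.541

H0: μ = 244; H1: μ ≠ 244 (one-sample t-test, two-sided).
t = (x̄ − μ₀)/(s/√n) = (251 − 244)/(31.8/√49) = 1.541
df = n − 1 = 48
Two-sided p-value ≈ 0.1299
Since p ≈ 0.1299 > α = 0.05, fail to reject H0; the data do not provide sufficient evidence against H0.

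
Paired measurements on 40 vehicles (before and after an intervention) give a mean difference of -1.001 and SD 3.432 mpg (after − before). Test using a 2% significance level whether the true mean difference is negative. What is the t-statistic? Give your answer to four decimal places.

H0: μ_d = 0; H1: μ_d < 0 (paired t-test on the differences, left-tailed).
t = d̄/(s_d/√n) = -1.001/(3.432/√40) = -1.8447
df = n − 1 = 39
p-value = P(T ≤ -1.8447) ≈ 0.0363
Since p ≈ 0.0363 > α = 0.02, fail to reject H0; the data do not provide sufficient evidence against H0.

-1.8447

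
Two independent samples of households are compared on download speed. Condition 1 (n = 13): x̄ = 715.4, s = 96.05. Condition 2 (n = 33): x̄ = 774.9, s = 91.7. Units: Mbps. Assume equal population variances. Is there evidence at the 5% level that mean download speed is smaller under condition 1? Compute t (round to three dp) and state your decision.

t = -1.956; reject H0

Let group 1 = condition 1, group 2 = condition 2. H0: μ_1 = μ_2; H1: μ_1 < μ_2 (two-sample pooled-variance t-test, left-tailed).
s_p² = [(13−1)·96.05² + (33−1)·91.7²]/(13+33−2) = 8631.63
t = (715.4 − 774.9)/√[8631.63·(1/13 + 1/33)] = -1.956
df = n₁ + n₂ − 2 = 44
p-value = P(T ≤ -1.956) ≈ 0.028
Since p ≈ 0.028 < α = 0.05, reject H0; the data support H1.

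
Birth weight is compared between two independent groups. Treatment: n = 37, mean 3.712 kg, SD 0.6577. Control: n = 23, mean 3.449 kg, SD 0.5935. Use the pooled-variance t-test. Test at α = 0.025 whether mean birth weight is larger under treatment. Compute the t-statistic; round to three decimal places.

Let group 1 = treatment, group 2 = control. H0: μ_1 = μ_2; H1: μ_1 > μ_2 (two-sample pooled-variance t-test, right-tailed).
s_p² = [(37−1)·0.6577² + (23−1)·0.5935²]/(37+23−2) = 0.4021
t = (3.712 − 3.449)/√[0.4021·(1/37 + 1/23)] = 1.562
df = n₁ + n₂ − 2 = 58
p-value = P(T ≥ 1.562) ≈ 0.0619
Since p ≈ 0.0619 > α = 0.025, fail to reject H0; the data do not provide sufficient evidence against H0.

1.562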